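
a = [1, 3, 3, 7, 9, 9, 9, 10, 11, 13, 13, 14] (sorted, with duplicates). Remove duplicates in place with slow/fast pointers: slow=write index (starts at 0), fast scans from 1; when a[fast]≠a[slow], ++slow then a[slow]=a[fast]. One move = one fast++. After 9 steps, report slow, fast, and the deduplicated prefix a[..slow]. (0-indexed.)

slow=0 fast=1: a[fast]=3≠a[slow]=1 write a[1]=3, slow++,fast++
slow=1 fast=2: a[fast]=3=a[slow] dup, fast++
slow=1 fast=3: a[fast]=7≠a[slow]=3 write a[2]=7, slow++,fast++
slow=2 fast=4: a[fast]=9≠a[slow]=7 write a[3]=9, slow++,fast++
slow=3 fast=5: a[fast]=9=a[slow] dup, fast++
slow=3 fast=6: a[fast]=9=a[slow] dup, fast++
slow=3 fast=7: a[fast]=10≠a[slow]=9 write a[4]=10, slow++,fast++
slow=4 fast=8: a[fast]=11≠a[slow]=10 write a[5]=11, slow++,fast++
slow=5 fast=9: a[fast]=13≠a[slow]=11 write a[6]=13, slow++,fast++

slow=6, fast=10, prefix=[1, 3, 7, 9, 10, 11, 13]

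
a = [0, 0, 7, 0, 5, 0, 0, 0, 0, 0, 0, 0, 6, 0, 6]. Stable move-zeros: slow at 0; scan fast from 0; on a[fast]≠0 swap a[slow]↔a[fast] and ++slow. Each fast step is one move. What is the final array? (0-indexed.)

[7, 5, 6, 6, 0, 0, 0, 0, 0, 0, 0, 0, 0, 0, 0]

(s=0,f=0) a[fast]=0 → fast++
(s=0,f=1) a[fast]=0 → fast++
(s=0,f=2) a[fast]=7≠0 swap→a[0]=7 → slow++,fast++
(s=1,f=3) a[fast]=0 → fast++
(s=1,f=4) a[fast]=5≠0 swap→a[1]=5 → slow++,fast++
(s=2,f=5) a[fast]=0 → fast++
(s=2,f=6) a[fast]=0 → fast++
(s=2,f=7) a[fast]=0 → fast++
(s=2,f=8) a[fast]=0 → fast++
(s=2,f=9) a[fast]=0 → fast++
(s=2,f=10) a[fast]=0 → fast++
(s=2,f=11) a[fast]=0 → fast++
(s=2,f=12) a[fast]=6≠0 swap→a[2]=6 → slow++,fast++
(s=3,f=13) a[fast]=0 → fast++
(s=3,f=14) a[fast]=6≠0 swap→a[3]=6 → slow++,fast++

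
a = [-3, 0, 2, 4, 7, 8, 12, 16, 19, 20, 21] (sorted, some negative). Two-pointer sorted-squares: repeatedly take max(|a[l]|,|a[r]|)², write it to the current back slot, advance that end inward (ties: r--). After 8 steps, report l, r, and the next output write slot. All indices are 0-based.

[0,10] |-3|<=|21| out[10]=441 → r--
[0,9] |-3|<=|20| out[9]=400 → r--
[0,8] |-3|<=|19| out[8]=361 → r--
[0,7] |-3|<=|16| out[7]=256 → r--
[0,6] |-3|<=|12| out[6]=144 → r--
[0,5] |-3|<=|8| out[5]=64 → r--
[0,4] |-3|<=|7| out[4]=49 → r--
[0,3] |-3|<=|4| out[3]=16 → r--

l=0, r=2, next write slot=2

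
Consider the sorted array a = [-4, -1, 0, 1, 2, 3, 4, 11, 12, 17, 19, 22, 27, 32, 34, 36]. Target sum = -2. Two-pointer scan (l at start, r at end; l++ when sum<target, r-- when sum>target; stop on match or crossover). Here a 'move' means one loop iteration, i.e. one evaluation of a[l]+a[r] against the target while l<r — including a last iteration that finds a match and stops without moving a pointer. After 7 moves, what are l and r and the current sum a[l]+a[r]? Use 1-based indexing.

l=1, r=9, sum=8

[1,16] -4+36=32 >-2 → r--
[1,15] -4+34=30 >-2 → r--
[1,14] -4+32=28 >-2 → r--
[1,13] -4+27=23 >-2 → r--
[1,12] -4+22=18 >-2 → r--
[1,11] -4+19=15 >-2 → r--
[1,10] -4+17=13 >-2 → r--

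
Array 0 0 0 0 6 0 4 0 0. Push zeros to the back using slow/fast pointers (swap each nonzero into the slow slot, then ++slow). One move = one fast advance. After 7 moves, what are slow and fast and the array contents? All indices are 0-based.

(s=0,f=0) a[fast]=0 → fast++
(s=0,f=1) a[fast]=0 → fast++
(s=0,f=2) a[fast]=0 → fast++
(s=0,f=3) a[fast]=0 → fast++
(s=0,f=4) a[fast]=6≠0 swap→a[0]=6 → slow++,fast++
(s=1,f=5) a[fast]=0 → fast++
(s=1,f=6) a[fast]=4≠0 swap→a[1]=4 → slow++,fast++

slow=2, fast=7, a=[6, 4, 0, 0, 0, 0, 0, 0, 0]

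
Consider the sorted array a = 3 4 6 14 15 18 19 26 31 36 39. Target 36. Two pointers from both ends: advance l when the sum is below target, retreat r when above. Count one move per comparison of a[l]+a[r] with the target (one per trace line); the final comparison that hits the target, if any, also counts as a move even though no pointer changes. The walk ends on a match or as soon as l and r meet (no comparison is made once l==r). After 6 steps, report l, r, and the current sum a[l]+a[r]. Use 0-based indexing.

l=3, r=7, sum=40

l=0 r=10: 3+39=42 >36, r--
l=0 r=9: 3+36=39 >36, r--
l=0 r=8: 3+31=34 <36, l++
l=1 r=8: 4+31=35 <36, l++
l=2 r=8: 6+31=37 >36, r--
l=2 r=7: 6+26=32 <36, l++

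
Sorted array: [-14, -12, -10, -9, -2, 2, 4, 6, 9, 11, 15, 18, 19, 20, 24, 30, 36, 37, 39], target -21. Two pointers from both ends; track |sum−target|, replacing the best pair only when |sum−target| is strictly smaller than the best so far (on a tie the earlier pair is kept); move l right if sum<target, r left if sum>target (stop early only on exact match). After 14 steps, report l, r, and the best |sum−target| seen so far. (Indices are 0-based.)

[0,18] -14+39=25 d=46 * → r--
[0,17] -14+37=23 d=44 * → r--
[0,16] -14+36=22 d=43 * → r--
[0,15] -14+30=16 d=37 * → r--
[0,14] -14+24=10 d=31 * → r--
[0,13] -14+20=6 d=27 * → r--
[0,12] -14+19=5 d=26 * → r--
[0,11] -14+18=4 d=25 * → r--
[0,10] -14+15=1 d=22 * → r--
[0,9] -14+11=-3 d=18 * → r--
[0,8] -14+9=-5 d=16 * → r--
[0,7] -14+6=-8 d=13 * → r--
[0,6] -14+4=-10 d=11 * → r--
[0,5] -14+2=-12 d=9 * → r--

l=0, r=4, best |Δ|=9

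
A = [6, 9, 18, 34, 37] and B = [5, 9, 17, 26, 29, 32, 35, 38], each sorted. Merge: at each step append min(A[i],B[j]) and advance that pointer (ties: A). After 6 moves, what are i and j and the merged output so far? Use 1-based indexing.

[i=1,j=1] A[i]=6>B[j]=5 take 5 → j++
[i=1,j=2] A[i]=6<=B[j]=9 take 6 → i++
[i=2,j=2] A[i]=9<=B[j]=9 take 9 → i++
[i=3,j=2] A[i]=18>B[j]=9 take 9 → j++
[i=3,j=3] A[i]=18>B[j]=17 take 17 → j++
[i=3,j=4] A[i]=18<=B[j]=26 take 18 → i++

i=4, j=4, merged so far=[5, 6, 9, 9, 17, 18]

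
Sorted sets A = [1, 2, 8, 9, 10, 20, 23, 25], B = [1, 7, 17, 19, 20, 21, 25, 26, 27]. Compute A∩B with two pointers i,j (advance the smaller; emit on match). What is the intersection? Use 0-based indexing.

intersection = [1, 20, 25]

i=0 j=0: 1==1 emit, i++,j++
i=1 j=1: 2<7, i++
i=2 j=1: 8>7, j++
i=2 j=2: 8<17, i++
i=3 j=2: 9<17, i++
i=4 j=2: 10<17, i++
i=5 j=2: 20>17, j++
i=5 j=3: 20>19, j++
i=5 j=4: 20==20 emit, i++,j++
i=6 j=5: 23>21, j++
i=6 j=6: 23<25, i++
i=7 j=6: 25==25 emit, i++,j++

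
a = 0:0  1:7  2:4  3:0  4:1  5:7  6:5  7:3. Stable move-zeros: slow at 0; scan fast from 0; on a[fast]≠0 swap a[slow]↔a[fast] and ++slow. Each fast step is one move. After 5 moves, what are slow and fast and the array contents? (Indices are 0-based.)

(s=0,f=0) a[fast]=0 → fast++
(s=0,f=1) a[fast]=7≠0 swap→a[0]=7 → slow++,fast++
(s=1,f=2) a[fast]=4≠0 swap→a[1]=4 → slow++,fast++
(s=2,f=3) a[fast]=0 → fast++
(s=2,f=4) a[fast]=1≠0 swap→a[2]=1 → slow++,fast++

slow=3, fast=5, a=[7, 4, 1, 0, 0, 7, 5, 3]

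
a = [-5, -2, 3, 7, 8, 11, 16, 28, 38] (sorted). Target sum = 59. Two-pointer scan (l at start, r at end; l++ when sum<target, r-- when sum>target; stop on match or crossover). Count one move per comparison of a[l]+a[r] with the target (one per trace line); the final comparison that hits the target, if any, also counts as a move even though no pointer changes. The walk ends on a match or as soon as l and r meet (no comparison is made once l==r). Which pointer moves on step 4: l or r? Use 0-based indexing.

l

l=0 r=8: -5+38=33 <59, l++
l=1 r=8: -2+38=36 <59, l++
l=2 r=8: 3+38=41 <59, l++
l=3 r=8: 7+38=45 <59, l++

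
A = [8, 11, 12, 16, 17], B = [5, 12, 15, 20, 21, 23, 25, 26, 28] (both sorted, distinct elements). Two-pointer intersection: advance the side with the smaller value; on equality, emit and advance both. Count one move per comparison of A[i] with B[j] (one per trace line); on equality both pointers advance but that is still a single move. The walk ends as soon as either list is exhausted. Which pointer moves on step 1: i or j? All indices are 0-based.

i=0 j=0: 8>5, j++

j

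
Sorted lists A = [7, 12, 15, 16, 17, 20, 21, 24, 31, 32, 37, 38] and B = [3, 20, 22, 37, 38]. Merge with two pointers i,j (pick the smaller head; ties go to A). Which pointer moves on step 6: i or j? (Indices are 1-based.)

i=1 j=1: A[i]=7>B[j]=3 take 3, j++
i=1 j=2: A[i]=7<=B[j]=20 take 7, i++
i=2 j=2: A[i]=12<=B[j]=20 take 12, i++
i=3 j=2: A[i]=15<=B[j]=20 take 15, i++
i=4 j=2: A[i]=16<=B[j]=20 take 16, i++
i=5 j=2: A[i]=17<=B[j]=20 take 17, i++

i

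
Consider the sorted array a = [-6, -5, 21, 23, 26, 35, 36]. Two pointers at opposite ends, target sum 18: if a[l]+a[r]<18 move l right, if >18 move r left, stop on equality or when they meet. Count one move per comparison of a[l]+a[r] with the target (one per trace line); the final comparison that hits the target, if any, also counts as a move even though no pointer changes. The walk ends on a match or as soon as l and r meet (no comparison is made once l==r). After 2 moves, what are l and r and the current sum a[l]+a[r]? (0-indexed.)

[0,6] -6+36=30 >18 → r--
[0,5] -6+35=29 >18 → r--

l=0, r=4, sum=20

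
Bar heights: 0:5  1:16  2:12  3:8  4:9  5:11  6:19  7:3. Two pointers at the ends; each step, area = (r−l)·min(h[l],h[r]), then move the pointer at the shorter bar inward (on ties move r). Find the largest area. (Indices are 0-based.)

max area = 80

[0,7] min(5,3)*7=21 best=21 * → r--
[0,6] min(5,19)*6=30 best=30 * → l++
[1,6] min(16,19)*5=80 best=80 * → l++
[2,6] min(12,19)*4=48 best=80 → l++
[3,6] min(8,19)*3=24 best=80 → l++
[4,6] min(9,19)*2=18 best=80 → l++
[5,6] min(11,19)*1=11 best=80 → l++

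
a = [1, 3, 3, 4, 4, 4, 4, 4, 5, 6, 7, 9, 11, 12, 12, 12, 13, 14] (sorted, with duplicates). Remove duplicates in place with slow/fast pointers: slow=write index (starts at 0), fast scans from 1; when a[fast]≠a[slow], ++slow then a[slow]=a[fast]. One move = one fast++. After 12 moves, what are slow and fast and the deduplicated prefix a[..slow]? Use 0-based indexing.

(s=0,f=1) a[fast]=3≠a[slow]=1 write a[1]=3 → slow++,fast++
(s=1,f=2) a[fast]=3=a[slow] dup → fast++
(s=1,f=3) a[fast]=4≠a[slow]=3 write a[2]=4 → slow++,fast++
(s=2,f=4) a[fast]=4=a[slow] dup → fast++
(s=2,f=5) a[fast]=4=a[slow] dup → fast++
(s=2,f=6) a[fast]=4=a[slow] dup → fast++
(s=2,f=7) a[fast]=4=a[slow] dup → fast++
(s=2,f=8) a[fast]=5≠a[slow]=4 write a[3]=5 → slow++,fast++
(s=3,f=9) a[fast]=6≠a[slow]=5 write a[4]=6 → slow++,fast++
(s=4,f=10) a[fast]=7≠a[slow]=6 write a[5]=7 → slow++,fast++
(s=5,f=11) a[fast]=9≠a[slow]=7 write a[6]=9 → slow++,fast++
(s=6,f=12) a[fast]=11≠a[slow]=9 write a[7]=11 → slow++,fast++

slow=7, fast=13, prefix=[1, 3, 4, 5, 6, 7, 9, 11]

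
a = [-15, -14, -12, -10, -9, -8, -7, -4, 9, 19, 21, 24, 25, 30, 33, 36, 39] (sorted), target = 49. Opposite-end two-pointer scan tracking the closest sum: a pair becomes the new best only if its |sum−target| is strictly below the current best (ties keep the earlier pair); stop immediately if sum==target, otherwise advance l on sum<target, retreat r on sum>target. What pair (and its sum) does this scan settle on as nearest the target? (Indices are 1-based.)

[1,17] -15+39=24 d=25 * → l++
[2,17] -14+39=25 d=24 * → l++
[3,17] -12+39=27 d=22 * → l++
[4,17] -10+39=29 d=20 * → l++
[5,17] -9+39=30 d=19 * → l++
[6,17] -8+39=31 d=18 * → l++
[7,17] -7+39=32 d=17 * → l++
[8,17] -4+39=35 d=14 * → l++
[9,17] 9+39=48 d=1 * → l++
[10,17] 19+39=58 d=9 → r--
[10,16] 19+36=55 d=6 → r--
[10,15] 19+33=52 d=3 → r--
[10,14] 19+30=49 d=0 * → stop

pair (19, 30) with sum 49 (|Δ|=0)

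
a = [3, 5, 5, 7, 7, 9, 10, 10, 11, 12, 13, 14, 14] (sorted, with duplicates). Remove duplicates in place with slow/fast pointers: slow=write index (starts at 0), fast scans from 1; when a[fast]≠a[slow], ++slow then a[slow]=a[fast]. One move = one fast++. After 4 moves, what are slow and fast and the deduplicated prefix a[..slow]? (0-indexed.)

slow=0 fast=1: a[fast]=5≠a[slow]=3 write a[1]=5, slow++,fast++
slow=1 fast=2: a[fast]=5=a[slow] dup, fast++
slow=1 fast=3: a[fast]=7≠a[slow]=5 write a[2]=7, slow++,fast++
slow=2 fast=4: a[fast]=7=a[slow] dup, fast++

slow=2, fast=5, prefix=[3, 5, 7]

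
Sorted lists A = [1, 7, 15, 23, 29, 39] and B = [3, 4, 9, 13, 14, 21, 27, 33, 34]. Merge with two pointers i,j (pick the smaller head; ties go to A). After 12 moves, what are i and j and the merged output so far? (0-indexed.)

[i=0,j=0] A[i]=1<=B[j]=3 take 1 → i++
[i=1,j=0] A[i]=7>B[j]=3 take 3 → j++
[i=1,j=1] A[i]=7>B[j]=4 take 4 → j++
[i=1,j=2] A[i]=7<=B[j]=9 take 7 → i++
[i=2,j=2] A[i]=15>B[j]=9 take 9 → j++
[i=2,j=3] A[i]=15>B[j]=13 take 13 → j++
[i=2,j=4] A[i]=15>B[j]=14 take 14 → j++
[i=2,j=5] A[i]=15<=B[j]=21 take 15 → i++
[i=3,j=5] A[i]=23>B[j]=21 take 21 → j++
[i=3,j=6] A[i]=23<=B[j]=27 take 23 → i++
[i=4,j=6] A[i]=29>B[j]=27 take 27 → j++
[i=4,j=7] A[i]=29<=B[j]=33 take 29 → i++

i=5, j=7, merged so far=[1, 3, 4, 7, 9, 13, 14, 15, 21, 23, 27, 29]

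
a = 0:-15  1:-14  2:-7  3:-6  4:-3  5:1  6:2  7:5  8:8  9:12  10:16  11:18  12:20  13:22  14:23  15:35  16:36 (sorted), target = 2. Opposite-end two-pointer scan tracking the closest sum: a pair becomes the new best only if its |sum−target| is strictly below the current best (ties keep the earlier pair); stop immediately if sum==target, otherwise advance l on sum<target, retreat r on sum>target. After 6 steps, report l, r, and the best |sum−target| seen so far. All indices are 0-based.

[0,16] -15+36=21 d=19 * → r--
[0,15] -15+35=20 d=18 * → r--
[0,14] -15+23=8 d=6 * → r--
[0,13] -15+22=7 d=5 * → r--
[0,12] -15+20=5 d=3 * → r--
[0,11] -15+18=3 d=1 * → r--

l=0, r=10, best |Δ|=1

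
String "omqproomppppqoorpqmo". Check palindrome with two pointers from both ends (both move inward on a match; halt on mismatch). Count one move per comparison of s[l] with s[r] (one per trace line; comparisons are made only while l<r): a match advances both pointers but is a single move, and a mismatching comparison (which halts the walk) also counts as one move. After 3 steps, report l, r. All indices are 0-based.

l=3, r=16

[0,19] 'o'=='o' → l++,r--
[1,18] 'm'=='m' → l++,r--
[2,17] 'q'=='q' → l++,r--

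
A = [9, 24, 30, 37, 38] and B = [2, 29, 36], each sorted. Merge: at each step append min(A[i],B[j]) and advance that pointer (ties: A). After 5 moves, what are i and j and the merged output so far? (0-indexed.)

i=0 j=0: A[i]=9>B[j]=2 take 2, j++
i=0 j=1: A[i]=9<=B[j]=29 take 9, i++
i=1 j=1: A[i]=24<=B[j]=29 take 24, i++
i=2 j=1: A[i]=30>B[j]=29 take 29, j++
i=2 j=2: A[i]=30<=B[j]=36 take 30, i++

i=3, j=2, merged so far=[2, 9, 24, 29, 30]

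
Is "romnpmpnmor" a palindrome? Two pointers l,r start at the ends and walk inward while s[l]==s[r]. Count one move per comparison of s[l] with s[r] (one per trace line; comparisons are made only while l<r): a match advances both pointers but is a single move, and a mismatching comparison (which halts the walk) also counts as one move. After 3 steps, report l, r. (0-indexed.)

l=0 r=10: 'r'=='r', l++,r--
l=1 r=9: 'o'=='o', l++,r--
l=2 r=8: 'm'=='m', l++,r--

l=3, r=7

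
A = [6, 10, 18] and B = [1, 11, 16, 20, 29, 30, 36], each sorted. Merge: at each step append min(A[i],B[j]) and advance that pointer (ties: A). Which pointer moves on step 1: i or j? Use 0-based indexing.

i=0 j=0: A[i]=6>B[j]=1 take 1, j++

j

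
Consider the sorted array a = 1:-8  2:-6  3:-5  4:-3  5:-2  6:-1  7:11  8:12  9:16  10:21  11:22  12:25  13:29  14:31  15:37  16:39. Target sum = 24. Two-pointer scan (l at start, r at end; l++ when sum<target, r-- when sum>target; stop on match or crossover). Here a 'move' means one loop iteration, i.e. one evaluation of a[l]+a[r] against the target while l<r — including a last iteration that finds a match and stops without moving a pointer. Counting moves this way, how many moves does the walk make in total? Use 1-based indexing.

6 moves

[1,16] -8+39=31 >24 → r--
[1,15] -8+37=29 >24 → r--
[1,14] -8+31=23 <24 → l++
[2,14] -6+31=25 >24 → r--
[2,13] -6+29=23 <24 → l++
[3,13] -5+29=24 → found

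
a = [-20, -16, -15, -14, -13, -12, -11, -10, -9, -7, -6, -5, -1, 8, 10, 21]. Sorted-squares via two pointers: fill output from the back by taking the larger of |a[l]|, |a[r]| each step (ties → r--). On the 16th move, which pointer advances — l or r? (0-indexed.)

l=0 r=15: |-20|<=|21| out[15]=441, r--
l=0 r=14: |-20|>|10| out[14]=400, l++
l=1 r=14: |-16|>|10| out[13]=256, l++
l=2 r=14: |-15|>|10| out[12]=225, l++
l=3 r=14: |-14|>|10| out[11]=196, l++
l=4 r=14: |-13|>|10| out[10]=169, l++
l=5 r=14: |-12|>|10| out[9]=144, l++
l=6 r=14: |-11|>|10| out[8]=121, l++
l=7 r=14: |-10|<=|10| out[7]=100, r--
l=7 r=13: |-10|>|8| out[6]=100, l++
l=8 r=13: |-9|>|8| out[5]=81, l++
l=9 r=13: |-7|<=|8| out[4]=64, r--
l=9 r=12: |-7|>|-1| out[3]=49, l++
l=10 r=12: |-6|>|-1| out[2]=36, l++
l=11 r=12: |-5|>|-1| out[1]=25, l++
l=12 r=12: |-1|<=|-1| out[0]=1, r--

r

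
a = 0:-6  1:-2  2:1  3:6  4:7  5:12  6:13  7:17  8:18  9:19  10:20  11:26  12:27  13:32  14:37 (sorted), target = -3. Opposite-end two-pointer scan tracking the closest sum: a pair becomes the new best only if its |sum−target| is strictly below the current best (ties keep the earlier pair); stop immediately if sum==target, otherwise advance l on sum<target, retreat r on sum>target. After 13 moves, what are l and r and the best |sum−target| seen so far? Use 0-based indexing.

l=0 r=14: -6+37=31 d=34 *, r--
l=0 r=13: -6+32=26 d=29 *, r--
l=0 r=12: -6+27=21 d=24 *, r--
l=0 r=11: -6+26=20 d=23 *, r--
l=0 r=10: -6+20=14 d=17 *, r--
l=0 r=9: -6+19=13 d=16 *, r--
l=0 r=8: -6+18=12 d=15 *, r--
l=0 r=7: -6+17=11 d=14 *, r--
l=0 r=6: -6+13=7 d=10 *, r--
l=0 r=5: -6+12=6 d=9 *, r--
l=0 r=4: -6+7=1 d=4 *, r--
l=0 r=3: -6+6=0 d=3 *, r--
l=0 r=2: -6+1=-5 d=2 *, l++

l=1, r=2, best |Δ|=2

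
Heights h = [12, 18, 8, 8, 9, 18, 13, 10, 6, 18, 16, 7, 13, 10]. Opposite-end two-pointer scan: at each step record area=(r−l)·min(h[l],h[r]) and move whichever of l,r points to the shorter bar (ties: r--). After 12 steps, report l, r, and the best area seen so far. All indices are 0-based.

l=1, r=2, best area=144

l=0 r=13: min(12,10)*13=130 best=130 *, r--
l=0 r=12: min(12,13)*12=144 best=144 *, l++
l=1 r=12: min(18,13)*11=143 best=144, r--
l=1 r=11: min(18,7)*10=70 best=144, r--
l=1 r=10: min(18,16)*9=144 best=144, r--
l=1 r=9: min(18,18)*8=144 best=144, r--
l=1 r=8: min(18,6)*7=42 best=144, r--
l=1 r=7: min(18,10)*6=60 best=144, r--
l=1 r=6: min(18,13)*5=65 best=144, r--
l=1 r=5: min(18,18)*4=72 best=144, r--
l=1 r=4: min(18,9)*3=27 best=144, r--
l=1 r=3: min(18,8)*2=16 best=144, r--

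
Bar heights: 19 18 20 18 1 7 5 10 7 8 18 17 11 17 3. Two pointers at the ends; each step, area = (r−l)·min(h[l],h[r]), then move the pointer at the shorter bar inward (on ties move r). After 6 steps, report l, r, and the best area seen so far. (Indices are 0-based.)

l=0, r=8, best area=221

[0,14] min(19,3)*14=42 best=42 * → r--
[0,13] min(19,17)*13=221 best=221 * → r--
[0,12] min(19,11)*12=132 best=221 → r--
[0,11] min(19,17)*11=187 best=221 → r--
[0,10] min(19,18)*10=180 best=221 → r--
[0,9] min(19,8)*9=72 best=221 → r--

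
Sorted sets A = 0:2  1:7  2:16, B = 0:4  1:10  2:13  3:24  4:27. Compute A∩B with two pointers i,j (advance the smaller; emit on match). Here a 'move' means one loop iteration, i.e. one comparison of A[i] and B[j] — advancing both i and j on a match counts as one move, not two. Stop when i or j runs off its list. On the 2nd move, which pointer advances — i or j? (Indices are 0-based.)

j

i=0 j=0: 2<4, i++
i=1 j=0: 7>4, j++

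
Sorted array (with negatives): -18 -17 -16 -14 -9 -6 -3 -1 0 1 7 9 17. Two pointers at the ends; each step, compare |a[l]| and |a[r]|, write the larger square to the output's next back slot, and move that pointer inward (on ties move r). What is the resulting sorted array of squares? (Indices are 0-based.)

[0,12] |-18|>|17| out[12]=324 → l++
[1,12] |-17|<=|17| out[11]=289 → r--
[1,11] |-17|>|9| out[10]=289 → l++
[2,11] |-16|>|9| out[9]=256 → l++
[3,11] |-14|>|9| out[8]=196 → l++
[4,11] |-9|<=|9| out[7]=81 → r--
[4,10] |-9|>|7| out[6]=81 → l++
[5,10] |-6|<=|7| out[5]=49 → r--
[5,9] |-6|>|1| out[4]=36 → l++
[6,9] |-3|>|1| out[3]=9 → l++
[7,9] |-1|<=|1| out[2]=1 → r--
[7,8] |-1|>|0| out[1]=1 → l++
[8,8] |0|<=|0| out[0]=0 → r--

[0, 1, 1, 9, 36, 49, 81, 81, 196, 256, 289, 289, 324]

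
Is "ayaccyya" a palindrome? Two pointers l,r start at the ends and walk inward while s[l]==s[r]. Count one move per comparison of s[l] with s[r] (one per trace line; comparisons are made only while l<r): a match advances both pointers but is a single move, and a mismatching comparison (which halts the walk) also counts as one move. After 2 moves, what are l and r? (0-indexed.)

l=2, r=5

[0,7] 'a'=='a' → l++,r--
[1,6] 'y'=='y' → l++,r--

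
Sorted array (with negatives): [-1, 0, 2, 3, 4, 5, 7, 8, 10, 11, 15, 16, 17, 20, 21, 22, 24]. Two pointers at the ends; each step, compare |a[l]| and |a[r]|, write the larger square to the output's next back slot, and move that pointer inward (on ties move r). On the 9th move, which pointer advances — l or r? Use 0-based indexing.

r

[0,16] |-1|<=|24| out[16]=576 → r--
[0,15] |-1|<=|22| out[15]=484 → r--
[0,14] |-1|<=|21| out[14]=441 → r--
[0,13] |-1|<=|20| out[13]=400 → r--
[0,12] |-1|<=|17| out[12]=289 → r--
[0,11] |-1|<=|16| out[11]=256 → r--
[0,10] |-1|<=|15| out[10]=225 → r--
[0,9] |-1|<=|11| out[9]=121 → r--
[0,8] |-1|<=|10| out[8]=100 → r--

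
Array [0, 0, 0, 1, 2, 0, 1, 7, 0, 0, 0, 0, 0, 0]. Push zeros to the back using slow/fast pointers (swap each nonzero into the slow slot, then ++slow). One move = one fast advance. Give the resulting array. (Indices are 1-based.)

[1, 2, 1, 7, 0, 0, 0, 0, 0, 0, 0, 0, 0, 0]

(s=1,f=1) a[fast]=0 → fast++
(s=1,f=2) a[fast]=0 → fast++
(s=1,f=3) a[fast]=0 → fast++
(s=1,f=4) a[fast]=1≠0 swap→a[1]=1 → slow++,fast++
(s=2,f=5) a[fast]=2≠0 swap→a[2]=2 → slow++,fast++
(s=3,f=6) a[fast]=0 → fast++
(s=3,f=7) a[fast]=1≠0 swap→a[3]=1 → slow++,fast++
(s=4,f=8) a[fast]=7≠0 swap→a[4]=7 → slow++,fast++
(s=5,f=9) a[fast]=0 → fast++
(s=5,f=10) a[fast]=0 → fast++
(s=5,f=11) a[fast]=0 → fast++
(s=5,f=12) a[fast]=0 → fast++
(s=5,f=13) a[fast]=0 → fast++
(s=5,f=14) a[fast]=0 → fast++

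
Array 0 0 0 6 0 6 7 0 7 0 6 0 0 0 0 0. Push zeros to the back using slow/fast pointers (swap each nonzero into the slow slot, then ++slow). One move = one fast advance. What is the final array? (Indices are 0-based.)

(s=0,f=0) a[fast]=0 → fast++
(s=0,f=1) a[fast]=0 → fast++
(s=0,f=2) a[fast]=0 → fast++
(s=0,f=3) a[fast]=6≠0 swap→a[0]=6 → slow++,fast++
(s=1,f=4) a[fast]=0 → fast++
(s=1,f=5) a[fast]=6≠0 swap→a[1]=6 → slow++,fast++
(s=2,f=6) a[fast]=7≠0 swap→a[2]=7 → slow++,fast++
(s=3,f=7) a[fast]=0 → fast++
(s=3,f=8) a[fast]=7≠0 swap→a[3]=7 → slow++,fast++
(s=4,f=9) a[fast]=0 → fast++
(s=4,f=10) a[fast]=6≠0 swap→a[4]=6 → slow++,fast++
(s=5,f=11) a[fast]=0 → fast++
(s=5,f=12) a[fast]=0 → fast++
(s=5,f=13) a[fast]=0 → fast++
(s=5,f=14) a[fast]=0 → fast++
(s=5,f=15) a[fast]=0 → fast++

[6, 6, 7, 7, 6, 0, 0, 0, 0, 0, 0, 0, 0, 0, 0, 0]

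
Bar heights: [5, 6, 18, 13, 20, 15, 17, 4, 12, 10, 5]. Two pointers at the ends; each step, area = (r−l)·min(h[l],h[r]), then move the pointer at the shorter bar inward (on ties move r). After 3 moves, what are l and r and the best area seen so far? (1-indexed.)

l=1 r=11: min(5,5)*10=50 best=50 *, r--
l=1 r=10: min(5,10)*9=45 best=50, l++
l=2 r=10: min(6,10)*8=48 best=50, l++

l=3, r=10, best area=50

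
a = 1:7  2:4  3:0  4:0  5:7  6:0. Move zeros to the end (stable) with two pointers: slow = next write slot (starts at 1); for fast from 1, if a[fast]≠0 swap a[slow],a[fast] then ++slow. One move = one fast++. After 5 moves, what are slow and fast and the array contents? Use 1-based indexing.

slow=4, fast=6, a=[7, 4, 7, 0, 0, 0]

(s=1,f=1) a[fast]=7≠0 swap→a[1]=7 → slow++,fast++
(s=2,f=2) a[fast]=4≠0 swap→a[2]=4 → slow++,fast++
(s=3,f=3) a[fast]=0 → fast++
(s=3,f=4) a[fast]=0 → fast++
(s=3,f=5) a[fast]=7≠0 swap→a[3]=7 → slow++,fast++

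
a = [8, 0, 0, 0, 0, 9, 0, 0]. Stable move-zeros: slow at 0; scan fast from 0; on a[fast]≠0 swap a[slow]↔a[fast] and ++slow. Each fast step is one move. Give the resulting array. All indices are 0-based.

(s=0,f=0) a[fast]=8≠0 swap→a[0]=8 → slow++,fast++
(s=1,f=1) a[fast]=0 → fast++
(s=1,f=2) a[fast]=0 → fast++
(s=1,f=3) a[fast]=0 → fast++
(s=1,f=4) a[fast]=0 → fast++
(s=1,f=5) a[fast]=9≠0 swap→a[1]=9 → slow++,fast++
(s=2,f=6) a[fast]=0 → fast++
(s=2,f=7) a[fast]=0 → fast++

[8, 9, 0, 0, 0, 0, 0, 0]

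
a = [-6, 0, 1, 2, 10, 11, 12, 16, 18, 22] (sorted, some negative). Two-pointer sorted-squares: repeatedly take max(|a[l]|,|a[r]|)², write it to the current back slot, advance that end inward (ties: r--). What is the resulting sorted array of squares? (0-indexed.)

[0,9] |-6|<=|22| out[9]=484 → r--
[0,8] |-6|<=|18| out[8]=324 → r--
[0,7] |-6|<=|16| out[7]=256 → r--
[0,6] |-6|<=|12| out[6]=144 → r--
[0,5] |-6|<=|11| out[5]=121 → r--
[0,4] |-6|<=|10| out[4]=100 → r--
[0,3] |-6|>|2| out[3]=36 → l++
[1,3] |0|<=|2| out[2]=4 → r--
[1,2] |0|<=|1| out[1]=1 → r--
[1,1] |0|<=|0| out[0]=0 → r--

[0, 1, 4, 36, 100, 121, 144, 256, 324, 484]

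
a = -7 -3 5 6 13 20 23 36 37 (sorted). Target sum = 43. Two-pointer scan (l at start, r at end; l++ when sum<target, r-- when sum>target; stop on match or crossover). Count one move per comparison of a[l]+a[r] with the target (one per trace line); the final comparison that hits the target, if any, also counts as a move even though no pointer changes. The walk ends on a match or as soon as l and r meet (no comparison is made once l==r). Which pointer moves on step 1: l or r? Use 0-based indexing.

l

[0,8] -7+37=30 <43 → l++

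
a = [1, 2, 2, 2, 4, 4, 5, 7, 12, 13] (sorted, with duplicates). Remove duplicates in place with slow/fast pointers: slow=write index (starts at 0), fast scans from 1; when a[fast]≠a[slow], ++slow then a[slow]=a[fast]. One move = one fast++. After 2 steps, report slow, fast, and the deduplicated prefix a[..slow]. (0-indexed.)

(s=0,f=1) a[fast]=2≠a[slow]=1 write a[1]=2 → slow++,fast++
(s=1,f=2) a[fast]=2=a[slow] dup → fast++

slow=1, fast=3, prefix=[1, 2]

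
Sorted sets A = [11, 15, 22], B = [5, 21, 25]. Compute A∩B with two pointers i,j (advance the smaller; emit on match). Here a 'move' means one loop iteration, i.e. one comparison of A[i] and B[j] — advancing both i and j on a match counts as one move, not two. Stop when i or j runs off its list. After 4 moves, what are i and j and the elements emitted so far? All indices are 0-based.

i=0 j=0: 11>5, j++
i=0 j=1: 11<21, i++
i=1 j=1: 15<21, i++
i=2 j=1: 22>21, j++

i=2, j=2, emitted=[]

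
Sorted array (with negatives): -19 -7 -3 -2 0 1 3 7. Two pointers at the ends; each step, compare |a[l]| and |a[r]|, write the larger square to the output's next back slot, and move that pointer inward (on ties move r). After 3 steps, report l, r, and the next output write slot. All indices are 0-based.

l=0 r=7: |-19|>|7| out[7]=361, l++
l=1 r=7: |-7|<=|7| out[6]=49, r--
l=1 r=6: |-7|>|3| out[5]=49, l++

l=2, r=6, next write slot=4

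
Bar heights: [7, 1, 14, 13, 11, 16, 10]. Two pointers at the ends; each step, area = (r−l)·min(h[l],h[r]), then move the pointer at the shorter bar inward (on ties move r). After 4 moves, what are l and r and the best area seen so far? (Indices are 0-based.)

l=3, r=5, best area=42

[0,6] min(7,10)*6=42 best=42 * → l++
[1,6] min(1,10)*5=5 best=42 → l++
[2,6] min(14,10)*4=40 best=42 → r--
[2,5] min(14,16)*3=42 best=42 → l++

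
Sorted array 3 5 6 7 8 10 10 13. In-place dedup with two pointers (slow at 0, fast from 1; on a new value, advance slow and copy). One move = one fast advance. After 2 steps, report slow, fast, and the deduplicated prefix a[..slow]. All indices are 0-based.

slow=2, fast=3, prefix=[3, 5, 6]

slow=0 fast=1: a[fast]=5≠a[slow]=3 write a[1]=5, slow++,fast++
slow=1 fast=2: a[fast]=6≠a[slow]=5 write a[2]=6, slow++,fast++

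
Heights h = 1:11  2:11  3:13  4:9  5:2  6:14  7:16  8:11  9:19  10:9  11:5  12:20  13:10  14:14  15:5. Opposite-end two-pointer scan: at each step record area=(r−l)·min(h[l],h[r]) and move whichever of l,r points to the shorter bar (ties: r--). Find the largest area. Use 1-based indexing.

[1,15] min(11,5)*14=70 best=70 * → r--
[1,14] min(11,14)*13=143 best=143 * → l++
[2,14] min(11,14)*12=132 best=143 → l++
[3,14] min(13,14)*11=143 best=143 → l++
[4,14] min(9,14)*10=90 best=143 → l++
[5,14] min(2,14)*9=18 best=143 → l++
[6,14] min(14,14)*8=112 best=143 → r--
[6,13] min(14,10)*7=70 best=143 → r--
[6,12] min(14,20)*6=84 best=143 → l++
[7,12] min(16,20)*5=80 best=143 → l++
[8,12] min(11,20)*4=44 best=143 → l++
[9,12] min(19,20)*3=57 best=143 → l++
[10,12] min(9,20)*2=18 best=143 → l++
[11,12] min(5,20)*1=5 best=143 → l++

max area = 143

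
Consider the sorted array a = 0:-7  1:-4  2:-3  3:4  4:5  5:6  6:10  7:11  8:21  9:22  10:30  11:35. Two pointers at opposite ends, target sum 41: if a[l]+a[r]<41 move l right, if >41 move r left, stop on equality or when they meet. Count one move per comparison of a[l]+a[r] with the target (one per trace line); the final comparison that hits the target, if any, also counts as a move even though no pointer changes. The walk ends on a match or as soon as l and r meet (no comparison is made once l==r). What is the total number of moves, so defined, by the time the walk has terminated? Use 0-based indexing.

6 moves

[0,11] -7+35=28 <41 → l++
[1,11] -4+35=31 <41 → l++
[2,11] -3+35=32 <41 → l++
[3,11] 4+35=39 <41 → l++
[4,11] 5+35=40 <41 → l++
[5,11] 6+35=41 → found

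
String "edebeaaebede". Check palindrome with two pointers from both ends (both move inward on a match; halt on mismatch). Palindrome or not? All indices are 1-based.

palindrome

[1,12] 'e'=='e' → l++,r--
[2,11] 'd'=='d' → l++,r--
[3,10] 'e'=='e' → l++,r--
[4,9] 'b'=='b' → l++,r--
[5,8] 'e'=='e' → l++,r--
[6,7] 'a'=='a' → l++,r--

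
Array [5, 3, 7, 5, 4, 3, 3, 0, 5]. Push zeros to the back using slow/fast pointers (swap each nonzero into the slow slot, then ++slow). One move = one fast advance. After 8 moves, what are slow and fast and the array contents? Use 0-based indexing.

slow=7, fast=8, a=[5, 3, 7, 5, 4, 3, 3, 0, 5]

(s=0,f=0) a[fast]=5≠0 swap→a[0]=5 → slow++,fast++
(s=1,f=1) a[fast]=3≠0 swap→a[1]=3 → slow++,fast++
(s=2,f=2) a[fast]=7≠0 swap→a[2]=7 → slow++,fast++
(s=3,f=3) a[fast]=5≠0 swap→a[3]=5 → slow++,fast++
(s=4,f=4) a[fast]=4≠0 swap→a[4]=4 → slow++,fast++
(s=5,f=5) a[fast]=3≠0 swap→a[5]=3 → slow++,fast++
(s=6,f=6) a[fast]=3≠0 swap→a[6]=3 → slow++,fast++
(s=7,f=7) a[fast]=0 → fast++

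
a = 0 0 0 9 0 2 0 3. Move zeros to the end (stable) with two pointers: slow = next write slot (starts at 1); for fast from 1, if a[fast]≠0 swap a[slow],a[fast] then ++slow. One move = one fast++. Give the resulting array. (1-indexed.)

slow=1 fast=1: a[fast]=0, fast++
slow=1 fast=2: a[fast]=0, fast++
slow=1 fast=3: a[fast]=0, fast++
slow=1 fast=4: a[fast]=9≠0 swap→a[1]=9, slow++,fast++
slow=2 fast=5: a[fast]=0, fast++
slow=2 fast=6: a[fast]=2≠0 swap→a[2]=2, slow++,fast++
slow=3 fast=7: a[fast]=0, fast++
slow=3 fast=8: a[fast]=3≠0 swap→a[3]=3, slow++,fast++

[9, 2, 3, 0, 0, 0, 0, 0]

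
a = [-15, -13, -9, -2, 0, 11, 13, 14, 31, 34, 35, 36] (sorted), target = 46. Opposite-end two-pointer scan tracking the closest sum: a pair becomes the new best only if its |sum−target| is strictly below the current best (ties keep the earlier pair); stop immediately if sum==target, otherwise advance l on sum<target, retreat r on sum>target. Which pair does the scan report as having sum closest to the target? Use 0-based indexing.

[0,11] -15+36=21 d=25 * → l++
[1,11] -13+36=23 d=23 * → l++
[2,11] -9+36=27 d=19 * → l++
[3,11] -2+36=34 d=12 * → l++
[4,11] 0+36=36 d=10 * → l++
[5,11] 11+36=47 d=1 * → r--
[5,10] 11+35=46 d=0 * → stop

pair (11, 35) with sum 46 (|Δ|=0)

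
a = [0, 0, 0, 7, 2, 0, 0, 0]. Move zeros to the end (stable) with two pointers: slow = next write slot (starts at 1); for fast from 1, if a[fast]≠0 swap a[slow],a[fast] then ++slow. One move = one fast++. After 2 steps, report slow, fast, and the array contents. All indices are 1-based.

slow=1 fast=1: a[fast]=0, fast++
slow=1 fast=2: a[fast]=0, fast++

slow=1, fast=3, a=[0, 0, 0, 7, 2, 0, 0, 0]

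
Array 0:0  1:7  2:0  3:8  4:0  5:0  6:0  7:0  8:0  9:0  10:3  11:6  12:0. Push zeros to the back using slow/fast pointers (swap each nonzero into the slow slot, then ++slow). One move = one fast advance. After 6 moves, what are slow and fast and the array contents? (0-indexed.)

slow=2, fast=6, a=[7, 8, 0, 0, 0, 0, 0, 0, 0, 0, 3, 6, 0]

(s=0,f=0) a[fast]=0 → fast++
(s=0,f=1) a[fast]=7≠0 swap→a[0]=7 → slow++,fast++
(s=1,f=2) a[fast]=0 → fast++
(s=1,f=3) a[fast]=8≠0 swap→a[1]=8 → slow++,fast++
(s=2,f=4) a[fast]=0 → fast++
(s=2,f=5) a[fast]=0 → fast++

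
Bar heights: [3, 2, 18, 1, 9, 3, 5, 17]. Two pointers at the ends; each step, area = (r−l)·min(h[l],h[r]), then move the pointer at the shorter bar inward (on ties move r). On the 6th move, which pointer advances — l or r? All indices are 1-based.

r

[1,8] min(3,17)*7=21 best=21 * → l++
[2,8] min(2,17)*6=12 best=21 → l++
[3,8] min(18,17)*5=85 best=85 * → r--
[3,7] min(18,5)*4=20 best=85 → r--
[3,6] min(18,3)*3=9 best=85 → r--
[3,5] min(18,9)*2=18 best=85 → r--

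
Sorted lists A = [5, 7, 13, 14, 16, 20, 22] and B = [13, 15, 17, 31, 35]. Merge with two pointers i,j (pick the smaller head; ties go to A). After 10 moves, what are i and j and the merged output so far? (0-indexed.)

i=0 j=0: A[i]=5<=B[j]=13 take 5, i++
i=1 j=0: A[i]=7<=B[j]=13 take 7, i++
i=2 j=0: A[i]=13<=B[j]=13 take 13, i++
i=3 j=0: A[i]=14>B[j]=13 take 13, j++
i=3 j=1: A[i]=14<=B[j]=15 take 14, i++
i=4 j=1: A[i]=16>B[j]=15 take 15, j++
i=4 j=2: A[i]=16<=B[j]=17 take 16, i++
i=5 j=2: A[i]=20>B[j]=17 take 17, j++
i=5 j=3: A[i]=20<=B[j]=31 take 20, i++
i=6 j=3: A[i]=22<=B[j]=31 take 22, i++

i=7, j=3, merged so far=[5, 7, 13, 13, 14, 15, 16, 17, 20, 22]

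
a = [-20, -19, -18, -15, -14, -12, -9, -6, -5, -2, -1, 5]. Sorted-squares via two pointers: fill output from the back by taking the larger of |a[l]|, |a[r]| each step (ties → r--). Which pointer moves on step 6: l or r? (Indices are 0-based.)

[0,11] |-20|>|5| out[11]=400 → l++
[1,11] |-19|>|5| out[10]=361 → l++
[2,11] |-18|>|5| out[9]=324 → l++
[3,11] |-15|>|5| out[8]=225 → l++
[4,11] |-14|>|5| out[7]=196 → l++
[5,11] |-12|>|5| out[6]=144 → l++

l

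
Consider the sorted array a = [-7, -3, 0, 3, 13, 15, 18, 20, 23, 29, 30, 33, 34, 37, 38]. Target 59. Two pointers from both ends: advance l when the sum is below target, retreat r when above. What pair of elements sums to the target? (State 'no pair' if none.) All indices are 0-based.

(29, 30)

l=0 r=14: -7+38=31 <59, l++
l=1 r=14: -3+38=35 <59, l++
l=2 r=14: 0+38=38 <59, l++
l=3 r=14: 3+38=41 <59, l++
l=4 r=14: 13+38=51 <59, l++
l=5 r=14: 15+38=53 <59, l++
l=6 r=14: 18+38=56 <59, l++
l=7 r=14: 20+38=58 <59, l++
l=8 r=14: 23+38=61 >59, r--
l=8 r=13: 23+37=60 >59, r--
l=8 r=12: 23+34=57 <59, l++
l=9 r=12: 29+34=63 >59, r--
l=9 r=11: 29+33=62 >59, r--
l=9 r=10: 29+30=59, found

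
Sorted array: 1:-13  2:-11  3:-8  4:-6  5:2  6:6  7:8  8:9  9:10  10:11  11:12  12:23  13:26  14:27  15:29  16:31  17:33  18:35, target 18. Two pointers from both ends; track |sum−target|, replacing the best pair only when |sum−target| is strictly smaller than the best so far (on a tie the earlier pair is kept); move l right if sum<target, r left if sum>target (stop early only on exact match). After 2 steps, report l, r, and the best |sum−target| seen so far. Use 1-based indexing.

l=1, r=16, best |Δ|=2

[1,18] -13+35=22 d=4 * → r--
[1,17] -13+33=20 d=2 * → r--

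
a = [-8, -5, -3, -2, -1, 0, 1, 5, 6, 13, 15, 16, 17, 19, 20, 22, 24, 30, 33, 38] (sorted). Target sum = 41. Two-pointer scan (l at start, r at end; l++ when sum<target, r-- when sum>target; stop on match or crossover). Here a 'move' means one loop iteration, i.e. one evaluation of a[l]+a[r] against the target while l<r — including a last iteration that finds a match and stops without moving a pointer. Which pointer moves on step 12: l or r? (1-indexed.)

[1,20] -8+38=30 <41 → l++
[2,20] -5+38=33 <41 → l++
[3,20] -3+38=35 <41 → l++
[4,20] -2+38=36 <41 → l++
[5,20] -1+38=37 <41 → l++
[6,20] 0+38=38 <41 → l++
[7,20] 1+38=39 <41 → l++
[8,20] 5+38=43 >41 → r--
[8,19] 5+33=38 <41 → l++
[9,19] 6+33=39 <41 → l++
[10,19] 13+33=46 >41 → r--
[10,18] 13+30=43 >41 → r--

r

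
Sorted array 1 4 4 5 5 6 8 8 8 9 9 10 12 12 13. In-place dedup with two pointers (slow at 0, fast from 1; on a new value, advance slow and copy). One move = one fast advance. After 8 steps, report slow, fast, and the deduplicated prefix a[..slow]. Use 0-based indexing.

slow=0 fast=1: a[fast]=4≠a[slow]=1 write a[1]=4, slow++,fast++
slow=1 fast=2: a[fast]=4=a[slow] dup, fast++
slow=1 fast=3: a[fast]=5≠a[slow]=4 write a[2]=5, slow++,fast++
slow=2 fast=4: a[fast]=5=a[slow] dup, fast++
slow=2 fast=5: a[fast]=6≠a[slow]=5 write a[3]=6, slow++,fast++
slow=3 fast=6: a[fast]=8≠a[slow]=6 write a[4]=8, slow++,fast++
slow=4 fast=7: a[fast]=8=a[slow] dup, fast++
slow=4 fast=8: a[fast]=8=a[slow] dup, fast++

slow=4, fast=9, prefix=[1, 4, 5, 6, 8]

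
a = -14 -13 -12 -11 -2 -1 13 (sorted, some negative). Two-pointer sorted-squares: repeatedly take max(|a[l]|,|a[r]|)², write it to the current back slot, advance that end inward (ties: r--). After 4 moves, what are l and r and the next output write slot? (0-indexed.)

l=3, r=5, next write slot=2

[0,6] |-14|>|13| out[6]=196 → l++
[1,6] |-13|<=|13| out[5]=169 → r--
[1,5] |-13|>|-1| out[4]=169 → l++
[2,5] |-12|>|-1| out[3]=144 → l++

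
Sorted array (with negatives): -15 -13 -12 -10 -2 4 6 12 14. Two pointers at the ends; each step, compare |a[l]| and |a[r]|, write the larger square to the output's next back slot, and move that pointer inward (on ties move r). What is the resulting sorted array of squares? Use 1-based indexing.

[4, 16, 36, 100, 144, 144, 169, 196, 225]

l=1 r=9: |-15|>|14| out[9]=225, l++
l=2 r=9: |-13|<=|14| out[8]=196, r--
l=2 r=8: |-13|>|12| out[7]=169, l++
l=3 r=8: |-12|<=|12| out[6]=144, r--
l=3 r=7: |-12|>|6| out[5]=144, l++
l=4 r=7: |-10|>|6| out[4]=100, l++
l=5 r=7: |-2|<=|6| out[3]=36, r--
l=5 r=6: |-2|<=|4| out[2]=16, r--
l=5 r=5: |-2|<=|-2| out[1]=4, r--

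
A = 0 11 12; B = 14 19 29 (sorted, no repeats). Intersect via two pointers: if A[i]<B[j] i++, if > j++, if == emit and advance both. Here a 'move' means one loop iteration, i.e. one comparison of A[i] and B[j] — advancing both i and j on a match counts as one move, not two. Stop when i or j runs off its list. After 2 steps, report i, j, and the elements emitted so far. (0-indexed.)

i=2, j=0, emitted=[]

i=0 j=0: 0<14, i++
i=1 j=0: 11<14, i++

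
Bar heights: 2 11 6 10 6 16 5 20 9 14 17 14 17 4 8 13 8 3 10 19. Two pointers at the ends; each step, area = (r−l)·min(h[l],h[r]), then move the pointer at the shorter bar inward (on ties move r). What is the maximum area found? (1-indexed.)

max area = 228

[1,20] min(2,19)*19=38 best=38 * → l++
[2,20] min(11,19)*18=198 best=198 * → l++
[3,20] min(6,19)*17=102 best=198 → l++
[4,20] min(10,19)*16=160 best=198 → l++
[5,20] min(6,19)*15=90 best=198 → l++
[6,20] min(16,19)*14=224 best=224 * → l++
[7,20] min(5,19)*13=65 best=224 → l++
[8,20] min(20,19)*12=228 best=228 * → r--
[8,19] min(20,10)*11=110 best=228 → r--
[8,18] min(20,3)*10=30 best=228 → r--
[8,17] min(20,8)*9=72 best=228 → r--
[8,16] min(20,13)*8=104 best=228 → r--
[8,15] min(20,8)*7=56 best=228 → r--
[8,14] min(20,4)*6=24 best=228 → r--
[8,13] min(20,17)*5=85 best=228 → r--
[8,12] min(20,14)*4=56 best=228 → r--
[8,11] min(20,17)*3=51 best=228 → r--
[8,10] min(20,14)*2=28 best=228 → r--
[8,9] min(20,9)*1=9 best=228 → r--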